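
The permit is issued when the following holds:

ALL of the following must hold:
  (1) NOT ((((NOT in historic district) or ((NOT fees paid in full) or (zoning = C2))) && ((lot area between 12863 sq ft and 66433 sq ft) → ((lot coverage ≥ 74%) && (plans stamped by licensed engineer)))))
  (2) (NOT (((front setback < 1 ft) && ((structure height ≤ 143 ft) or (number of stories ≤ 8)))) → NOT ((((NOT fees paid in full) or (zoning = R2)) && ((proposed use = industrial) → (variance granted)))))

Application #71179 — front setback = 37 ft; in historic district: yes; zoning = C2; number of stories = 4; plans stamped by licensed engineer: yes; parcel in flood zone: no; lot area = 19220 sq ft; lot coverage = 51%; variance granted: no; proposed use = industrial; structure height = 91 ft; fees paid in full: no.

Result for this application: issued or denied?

Atomic conditions:
  NOT in historic district: yes → false
  NOT fees paid in full: no → true
  zoning = C2: C2 == C2 is true
  lot area between 12863 sq ft and 66433 sq ft: 19220 in [12863, 66433] is true
  lot coverage ≥ 74%: 51 ≥ 74 is false
  plans stamped by licensed engineer: yes → true
  front setback < 1 ft: 37 < 1 is false
  structure height ≤ 143 ft: 91 ≤ 143 is true
  number of stories ≤ 8: 4 ≤ 8 is true
  zoning = R2: C2 == R2 is false
  proposed use = industrial: industrial == industrial is true
  variance granted: no → false
Combine:
[1.1.1.2] true OR true = true
[1.1.1] false OR true = true
[1.1.2.2] false AND true = false
[1.1.2] true → false = false
[1.1] true AND false = false
[1] NOT false = true
[2.1.1.2] true OR true = true
[2.1.1] false AND true = false
[2.1] NOT false = true
[2.2.1.1] true OR false = true
[2.2.1.2] true → false = false
[2.2.1] true AND false = false
[2.2] NOT false = true
[2] true → true = true
[root] true AND true = true
Overall: true → issued

Issued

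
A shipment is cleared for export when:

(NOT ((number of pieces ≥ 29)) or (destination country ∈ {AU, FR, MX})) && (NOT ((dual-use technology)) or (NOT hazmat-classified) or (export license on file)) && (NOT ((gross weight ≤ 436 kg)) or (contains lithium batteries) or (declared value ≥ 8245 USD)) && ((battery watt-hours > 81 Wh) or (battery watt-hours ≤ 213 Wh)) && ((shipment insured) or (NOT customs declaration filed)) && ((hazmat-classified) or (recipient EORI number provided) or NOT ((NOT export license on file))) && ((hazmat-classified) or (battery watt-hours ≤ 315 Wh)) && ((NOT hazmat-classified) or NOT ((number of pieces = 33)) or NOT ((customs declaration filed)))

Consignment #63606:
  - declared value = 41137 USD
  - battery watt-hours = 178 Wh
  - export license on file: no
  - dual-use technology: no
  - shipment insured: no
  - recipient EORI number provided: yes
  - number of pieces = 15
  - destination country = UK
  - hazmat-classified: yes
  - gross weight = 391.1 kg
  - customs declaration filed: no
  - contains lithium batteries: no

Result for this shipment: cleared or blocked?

Cleared

Atomic conditions:
  number of pieces ≥ 29: 15 ≥ 29 is false
  destination country ∈ {AU, FR, MX}: UK is not in the set → false
  dual-use technology: no → false
  NOT hazmat-classified: yes → false
  export license on file: no → false
  gross weight ≤ 436 kg: 391.1 ≤ 436 is true
  contains lithium batteries: no → false
  declared value ≥ 8245 USD: 41137 ≥ 8245 is true
  battery watt-hours > 81 Wh: 178 > 81 is true
  battery watt-hours ≤ 213 Wh: 178 ≤ 213 is true
  shipment insured: no → false
  NOT customs declaration filed: no → true
  hazmat-classified: yes → true
  recipient EORI number provided: yes → true
  NOT export license on file: no → true
  battery watt-hours ≤ 315 Wh: 178 ≤ 315 is true
  number of pieces = 33: 15 == 33 is false
  customs declaration filed: no → false
Combine:
[1.1] NOT false = true
[1] true OR false = true
[2.1] NOT false = true
[2] true OR false OR false = true
[3.1] NOT true = false
[3] false OR false OR true = true
[4] true OR true = true
[5] false OR true = true
[6.3] NOT true = false
[6] true OR true OR false = true
[7] true OR true = true
[8.2] NOT false = true
[8.3] NOT false = true
[8] false OR true OR true = true
[root] true AND true AND true AND true AND true AND true AND true AND true = true
Overall: true → cleared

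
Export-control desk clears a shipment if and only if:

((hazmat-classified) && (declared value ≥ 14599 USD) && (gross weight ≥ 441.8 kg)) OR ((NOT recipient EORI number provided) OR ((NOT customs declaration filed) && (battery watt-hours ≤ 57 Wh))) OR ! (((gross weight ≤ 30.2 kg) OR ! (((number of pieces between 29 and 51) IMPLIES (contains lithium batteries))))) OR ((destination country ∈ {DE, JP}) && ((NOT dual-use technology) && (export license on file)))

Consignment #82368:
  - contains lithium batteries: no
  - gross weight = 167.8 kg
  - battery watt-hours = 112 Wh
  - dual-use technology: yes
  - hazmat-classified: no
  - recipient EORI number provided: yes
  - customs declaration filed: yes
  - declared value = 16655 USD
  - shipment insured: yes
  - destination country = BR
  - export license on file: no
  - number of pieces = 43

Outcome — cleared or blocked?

Blocked

Atomic conditions:
  hazmat-classified: no → false
  declared value ≥ 14599 USD: 16655 ≥ 14599 is true
  gross weight ≥ 441.8 kg: 167.8 ≥ 441.8 is false
  NOT recipient EORI number provided: yes → false
  NOT customs declaration filed: yes → false
  battery watt-hours ≤ 57 Wh: 112 ≤ 57 is false
  gross weight ≤ 30.2 kg: 167.8 ≤ 30.2 is false
  number of pieces between 29 and 51: 43 in [29, 51] is true
  contains lithium batteries: no → false
  destination country ∈ {DE, JP}: BR is not in the set → false
  NOT dual-use technology: yes → false
  export license on file: no → false
Combine:
[1] false AND true AND false = false
[2.2] false AND false = false
[2] false OR false = false
[3.1.2.1] true → false = false
[3.1.2] NOT false = true
[3.1] false OR true = true
[3] NOT true = false
[4.2] false AND false = false
[4] false AND false = false
[root] false OR false OR false OR false = false
Overall: false → blocked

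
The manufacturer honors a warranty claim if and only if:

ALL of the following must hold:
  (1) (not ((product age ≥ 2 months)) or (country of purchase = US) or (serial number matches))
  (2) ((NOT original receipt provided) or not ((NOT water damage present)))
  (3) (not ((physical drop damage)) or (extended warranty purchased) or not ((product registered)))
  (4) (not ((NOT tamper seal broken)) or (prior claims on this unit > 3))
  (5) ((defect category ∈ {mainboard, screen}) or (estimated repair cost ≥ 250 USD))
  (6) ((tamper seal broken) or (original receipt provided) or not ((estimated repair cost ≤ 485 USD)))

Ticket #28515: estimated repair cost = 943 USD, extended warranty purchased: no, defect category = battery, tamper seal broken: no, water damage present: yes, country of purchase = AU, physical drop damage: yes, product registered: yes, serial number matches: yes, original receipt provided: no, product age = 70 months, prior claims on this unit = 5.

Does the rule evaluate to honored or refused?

Atomic conditions:
  product age ≥ 2 months: 70 ≥ 2 is true
  country of purchase = US: AU == US is false
  serial number matches: yes → true
  NOT original receipt provided: no → true
  NOT water damage present: yes → false
  physical drop damage: yes → true
  extended warranty purchased: no → false
  product registered: yes → true
  NOT tamper seal broken: no → true
  prior claims on this unit > 3: 5 > 3 is true
  defect category ∈ {mainboard, screen}: battery is not in the set → false
  estimated repair cost ≥ 250 USD: 943 ≥ 250 is true
  tamper seal broken: no → false
  original receipt provided: no → false
  estimated repair cost ≤ 485 USD: 943 ≤ 485 is false
Combine:
[1.1] NOT true = false
[1] false OR false OR true = true
[2.2] NOT false = true
[2] true OR true = true
[3.1] NOT true = false
[3.3] NOT true = false
[3] false OR false OR false = false
[4.1] NOT true = false
[4] false OR true = true
[5] false OR true = true
[6.3] NOT false = true
[6] false OR false OR true = true
[root] true AND true AND false AND true AND true AND true = false
Overall: false → refused

Refused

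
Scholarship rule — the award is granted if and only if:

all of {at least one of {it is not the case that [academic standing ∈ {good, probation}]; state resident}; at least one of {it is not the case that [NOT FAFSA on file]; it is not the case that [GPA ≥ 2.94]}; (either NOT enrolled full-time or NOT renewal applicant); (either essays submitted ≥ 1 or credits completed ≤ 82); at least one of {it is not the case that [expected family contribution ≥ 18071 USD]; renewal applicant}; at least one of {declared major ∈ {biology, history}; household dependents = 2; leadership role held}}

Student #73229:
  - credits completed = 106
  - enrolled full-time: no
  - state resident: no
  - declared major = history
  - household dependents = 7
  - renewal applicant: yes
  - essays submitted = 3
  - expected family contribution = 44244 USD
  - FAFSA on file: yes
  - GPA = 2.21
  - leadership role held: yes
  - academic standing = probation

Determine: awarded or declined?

Atomic conditions:
  academic standing ∈ {good, probation}: probation is in the set → true
  state resident: no → false
  NOT FAFSA on file: yes → false
  GPA ≥ 2.94: 2.21 ≥ 2.94 is false
  NOT enrolled full-time: no → true
  NOT renewal applicant: yes → false
  essays submitted ≥ 1: 3 ≥ 1 is true
  credits completed ≤ 82: 106 ≤ 82 is false
  expected family contribution ≥ 18071 USD: 44244 ≥ 18071 is true
  renewal applicant: yes → true
  declared major ∈ {biology, history}: history is in the set → true
  household dependents = 2: 7 == 2 is false
  leadership role held: yes → true
Combine:
[1.1] NOT true = false
[1] false OR false = false
[2.1] NOT false = true
[2.2] NOT false = true
[2] true OR true = true
[3] true OR false = true
[4] true OR false = true
[5.1] NOT true = false
[5] false OR true = true
[6] true OR false OR true = true
[root] false AND true AND true AND true AND true AND true = false
Overall: false → declined

Declined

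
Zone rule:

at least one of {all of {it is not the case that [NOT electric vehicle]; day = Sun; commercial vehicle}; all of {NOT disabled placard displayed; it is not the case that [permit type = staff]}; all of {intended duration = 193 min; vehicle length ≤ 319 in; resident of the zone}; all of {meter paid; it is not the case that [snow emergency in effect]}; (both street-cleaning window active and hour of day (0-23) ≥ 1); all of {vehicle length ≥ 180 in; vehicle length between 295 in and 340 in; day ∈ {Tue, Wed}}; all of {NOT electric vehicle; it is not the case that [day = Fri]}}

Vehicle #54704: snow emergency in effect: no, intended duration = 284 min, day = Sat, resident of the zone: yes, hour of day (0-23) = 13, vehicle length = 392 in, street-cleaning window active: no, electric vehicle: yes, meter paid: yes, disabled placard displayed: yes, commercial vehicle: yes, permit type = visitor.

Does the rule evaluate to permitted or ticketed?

Atomic conditions:
  NOT electric vehicle: yes → false
  day = Sun: Sat == Sun is false
  commercial vehicle: yes → true
  NOT disabled placard displayed: yes → false
  permit type = staff: visitor == staff is false
  intended duration = 193 min: 284 == 193 is false
  vehicle length ≤ 319 in: 392 ≤ 319 is false
  resident of the zone: yes → true
  meter paid: yes → true
  snow emergency in effect: no → false
  street-cleaning window active: no → false
  hour of day (0-23) ≥ 1: 13 ≥ 1 is true
  vehicle length ≥ 180 in: 392 ≥ 180 is true
  vehicle length between 295 in and 340 in: 392 in [295, 340] is false
  day ∈ {Tue, Wed}: Sat is not in the set → false
  day = Fri: Sat == Fri is false
Combine:
[1.1] NOT false = true
[1] true AND false AND true = false
[2.2] NOT false = true
[2] false AND true = false
[3] false AND false AND true = false
[4.2] NOT false = true
[4] true AND true = true
[5] false AND true = false
[6] true AND false AND false = false
[7.2] NOT false = true
[7] false AND true = false
[root] false OR false OR false OR true OR false OR false OR false = true
Overall: true → permitted

Permitted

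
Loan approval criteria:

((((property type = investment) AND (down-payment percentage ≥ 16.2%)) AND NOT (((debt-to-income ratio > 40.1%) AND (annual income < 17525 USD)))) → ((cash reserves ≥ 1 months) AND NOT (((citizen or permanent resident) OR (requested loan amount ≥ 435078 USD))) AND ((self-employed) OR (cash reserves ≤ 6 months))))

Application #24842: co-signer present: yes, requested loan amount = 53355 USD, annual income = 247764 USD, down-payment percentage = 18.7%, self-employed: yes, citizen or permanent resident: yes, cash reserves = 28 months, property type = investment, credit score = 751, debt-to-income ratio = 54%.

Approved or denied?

Denied

Atomic conditions:
  property type = investment: investment == investment is true
  down-payment percentage ≥ 16.2%: 18.7 ≥ 16.2 is true
  debt-to-income ratio > 40.1%: 54 > 40.1 is true
  annual income < 17525 USD: 247764 < 17525 is false
  cash reserves ≥ 1 months: 28 ≥ 1 is true
  citizen or permanent resident: yes → true
  requested loan amount ≥ 435078 USD: 53355 ≥ 435078 is false
  self-employed: yes → true
  cash reserves ≤ 6 months: 28 ≤ 6 is false
Combine:
[1.1] true AND true = true
[1.2.1] true AND false = false
[1.2] NOT false = true
[1] true AND true = true
[2.2.1] true OR false = true
[2.2] NOT true = false
[2.3] true OR false = true
[2] true AND false AND true = false
[root] true → false = false
Overall: false → denied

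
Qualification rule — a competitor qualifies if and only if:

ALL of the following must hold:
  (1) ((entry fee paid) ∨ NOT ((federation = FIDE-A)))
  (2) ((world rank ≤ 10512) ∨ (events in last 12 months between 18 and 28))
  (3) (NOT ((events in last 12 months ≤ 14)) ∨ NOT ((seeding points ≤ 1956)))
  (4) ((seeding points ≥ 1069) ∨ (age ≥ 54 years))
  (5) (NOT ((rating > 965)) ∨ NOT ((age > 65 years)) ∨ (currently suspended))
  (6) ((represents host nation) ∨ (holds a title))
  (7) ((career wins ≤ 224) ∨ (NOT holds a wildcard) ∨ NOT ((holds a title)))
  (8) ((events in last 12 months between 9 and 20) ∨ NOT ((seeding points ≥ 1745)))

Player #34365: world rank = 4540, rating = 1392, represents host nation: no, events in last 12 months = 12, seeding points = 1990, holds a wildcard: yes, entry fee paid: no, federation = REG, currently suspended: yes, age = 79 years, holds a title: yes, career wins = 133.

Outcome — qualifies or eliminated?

Atomic conditions:
  entry fee paid: no → false
  federation = FIDE-A: REG == FIDE-A is false
  world rank ≤ 10512: 4540 ≤ 10512 is true
  events in last 12 months between 18 and 28: 12 in [18, 28] is false
  events in last 12 months ≤ 14: 12 ≤ 14 is true
  seeding points ≤ 1956: 1990 ≤ 1956 is false
  seeding points ≥ 1069: 1990 ≥ 1069 is true
  age ≥ 54 years: 79 ≥ 54 is true
  rating > 965: 1392 > 965 is true
  age > 65 years: 79 > 65 is true
  currently suspended: yes → true
  represents host nation: no → false
  holds a title: yes → true
  career wins ≤ 224: 133 ≤ 224 is true
  NOT holds a wildcard: yes → false
  events in last 12 months between 9 and 20: 12 in [9, 20] is true
  seeding points ≥ 1745: 1990 ≥ 1745 is true
Combine:
[1.2] NOT false = true
[1] false OR true = true
[2] true OR false = true
[3.1] NOT true = false
[3.2] NOT false = true
[3] false OR true = true
[4] true OR true = true
[5.1] NOT true = false
[5.2] NOT true = false
[5] false OR false OR true = true
[6] false OR true = true
[7.3] NOT true = false
[7] true OR false OR false = true
[8.2] NOT true = false
[8] true OR false = true
[root] true AND true AND true AND true AND true AND true AND true AND true = true
Overall: true → qualifies

Qualifies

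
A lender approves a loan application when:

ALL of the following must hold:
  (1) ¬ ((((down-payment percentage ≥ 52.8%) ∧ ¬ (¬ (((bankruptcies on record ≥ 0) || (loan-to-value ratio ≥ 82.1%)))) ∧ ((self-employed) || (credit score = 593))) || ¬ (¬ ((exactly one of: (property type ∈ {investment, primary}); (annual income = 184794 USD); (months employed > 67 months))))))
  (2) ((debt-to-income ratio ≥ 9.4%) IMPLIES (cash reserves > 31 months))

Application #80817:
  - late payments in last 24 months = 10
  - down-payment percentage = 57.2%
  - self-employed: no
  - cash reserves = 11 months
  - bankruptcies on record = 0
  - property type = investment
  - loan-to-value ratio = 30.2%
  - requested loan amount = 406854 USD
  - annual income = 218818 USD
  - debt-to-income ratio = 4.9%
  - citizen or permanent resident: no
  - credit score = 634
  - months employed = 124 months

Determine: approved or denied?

Approved

Atomic conditions:
  down-payment percentage ≥ 52.8%: 57.2 ≥ 52.8 is true
  bankruptcies on record ≥ 0: 0 ≥ 0 is true
  loan-to-value ratio ≥ 82.1%: 30.2 ≥ 82.1 is false
  self-employed: no → false
  credit score = 593: 634 == 593 is false
  property type ∈ {investment, primary}: investment is in the set → true
  annual income = 184794 USD: 218818 == 184794 is false
  months employed > 67 months: 124 > 67 is true
  debt-to-income ratio ≥ 9.4%: 4.9 ≥ 9.4 is false
  cash reserves > 31 months: 11 > 31 is false
Combine:
[1.1.1.2.1.1] true OR false = true
[1.1.1.2.1] NOT true = false
[1.1.1.2] NOT false = true
[1.1.1.3] false OR false = false
[1.1.1] true AND true AND false = false
[1.1.2.1.1] exactly-one(true, false, true) = false
[1.1.2.1] NOT false = true
[1.1.2] NOT true = false
[1.1] false OR false = false
[1] NOT false = true
[2] false → false (antecedent false ⇒ implication holds) = true
[root] true AND true = true
Overall: true → approved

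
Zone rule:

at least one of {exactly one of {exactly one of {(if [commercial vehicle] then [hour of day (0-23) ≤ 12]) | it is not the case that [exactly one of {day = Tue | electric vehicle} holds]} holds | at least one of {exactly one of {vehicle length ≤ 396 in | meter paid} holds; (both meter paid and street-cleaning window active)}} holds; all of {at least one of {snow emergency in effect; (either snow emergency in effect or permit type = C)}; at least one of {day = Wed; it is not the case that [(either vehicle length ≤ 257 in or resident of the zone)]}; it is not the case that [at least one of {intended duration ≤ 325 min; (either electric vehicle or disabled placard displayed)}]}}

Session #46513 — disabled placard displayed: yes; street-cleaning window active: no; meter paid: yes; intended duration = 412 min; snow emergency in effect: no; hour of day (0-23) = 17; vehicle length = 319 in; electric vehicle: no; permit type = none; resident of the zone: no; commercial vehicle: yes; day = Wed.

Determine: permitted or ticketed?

Permitted

Atomic conditions:
  commercial vehicle: yes → true
  hour of day (0-23) ≤ 12: 17 ≤ 12 is false
  day = Tue: Wed == Tue is false
  electric vehicle: no → false
  vehicle length ≤ 396 in: 319 ≤ 396 is true
  meter paid: yes → true
  street-cleaning window active: no → false
  snow emergency in effect: no → false
  permit type = C: none == C is false
  day = Wed: Wed == Wed is true
  vehicle length ≤ 257 in: 319 ≤ 257 is false
  resident of the zone: no → false
  intended duration ≤ 325 min: 412 ≤ 325 is false
  disabled placard displayed: yes → true
Combine:
[1.1.1] true → false = false
[1.1.2.1] exactly-one(false, false) = false
[1.1.2] NOT false = true
[1.1] exactly-one(false, true) = true
[1.2.1] exactly-one(true, true) = false
[1.2.2] true AND false = false
[1.2] false OR false = false
[1] exactly-one(true, false) = true
[2.1.2] false OR false = false
[2.1] false OR false = false
[2.2.2.1] false OR false = false
[2.2.2] NOT false = true
[2.2] true OR true = true
[2.3.1.2] false OR true = true
[2.3.1] false OR true = true
[2.3] NOT true = false
[2] false AND true AND false = false
[root] true OR false = true
Overall: true → permitted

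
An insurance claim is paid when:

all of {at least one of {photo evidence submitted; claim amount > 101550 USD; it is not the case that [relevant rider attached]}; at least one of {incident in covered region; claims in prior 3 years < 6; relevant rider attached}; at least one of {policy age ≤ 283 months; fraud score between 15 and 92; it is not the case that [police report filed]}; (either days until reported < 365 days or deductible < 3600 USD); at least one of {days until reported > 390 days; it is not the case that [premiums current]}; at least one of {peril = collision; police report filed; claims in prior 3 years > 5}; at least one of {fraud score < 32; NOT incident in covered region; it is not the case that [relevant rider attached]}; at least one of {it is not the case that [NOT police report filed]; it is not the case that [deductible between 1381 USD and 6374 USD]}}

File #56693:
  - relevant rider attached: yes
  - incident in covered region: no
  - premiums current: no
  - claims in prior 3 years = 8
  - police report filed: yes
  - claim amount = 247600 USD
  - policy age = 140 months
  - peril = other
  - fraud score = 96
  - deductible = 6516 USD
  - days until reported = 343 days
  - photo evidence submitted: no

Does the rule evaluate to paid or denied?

Atomic conditions:
  photo evidence submitted: no → false
  claim amount > 101550 USD: 247600 > 101550 is true
  relevant rider attached: yes → true
  incident in covered region: no → false
  claims in prior 3 years < 6: 8 < 6 is false
  policy age ≤ 283 months: 140 ≤ 283 is true
  fraud score between 15 and 92: 96 in [15, 92] is false
  police report filed: yes → true
  days until reported < 365 days: 343 < 365 is true
  deductible < 3600 USD: 6516 < 3600 is false
  days until reported > 390 days: 343 > 390 is false
  premiums current: no → false
  peril = collision: other == collision is false
  claims in prior 3 years > 5: 8 > 5 is true
  fraud score < 32: 96 < 32 is false
  NOT incident in covered region: no → true
  NOT police report filed: yes → false
  deductible between 1381 USD and 6374 USD: 6516 in [1381, 6374] is false
Combine:
[1.3] NOT true = false
[1] false OR true OR false = true
[2] false OR false OR true = true
[3.3] NOT true = false
[3] true OR false OR false = true
[4] true OR false = true
[5.2] NOT false = true
[5] false OR true = true
[6] false OR true OR true = true
[7.3] NOT true = false
[7] false OR true OR false = true
[8.1] NOT false = true
[8.2] NOT false = true
[8] true OR true = true
[root] true AND true AND true AND true AND true AND true AND true AND true = true
Overall: true → paid

Paid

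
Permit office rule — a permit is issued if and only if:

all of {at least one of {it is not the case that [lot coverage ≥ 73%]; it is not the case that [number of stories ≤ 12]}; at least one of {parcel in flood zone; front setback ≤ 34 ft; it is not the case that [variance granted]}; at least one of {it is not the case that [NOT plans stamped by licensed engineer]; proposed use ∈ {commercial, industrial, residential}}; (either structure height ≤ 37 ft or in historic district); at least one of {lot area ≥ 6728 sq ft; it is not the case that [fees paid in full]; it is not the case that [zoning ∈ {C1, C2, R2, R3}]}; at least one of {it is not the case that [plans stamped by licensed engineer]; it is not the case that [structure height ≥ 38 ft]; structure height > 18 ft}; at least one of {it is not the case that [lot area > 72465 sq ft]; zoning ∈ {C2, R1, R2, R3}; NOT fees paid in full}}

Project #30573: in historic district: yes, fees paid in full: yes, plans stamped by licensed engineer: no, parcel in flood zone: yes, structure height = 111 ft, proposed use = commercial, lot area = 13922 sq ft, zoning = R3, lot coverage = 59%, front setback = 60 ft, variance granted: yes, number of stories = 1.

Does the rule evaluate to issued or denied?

Issued

Atomic conditions:
  lot coverage ≥ 73%: 59 ≥ 73 is false
  number of stories ≤ 12: 1 ≤ 12 is true
  parcel in flood zone: yes → true
  front setback ≤ 34 ft: 60 ≤ 34 is false
  variance granted: yes → true
  NOT plans stamped by licensed engineer: no → true
  proposed use ∈ {commercial, industrial, residential}: commercial is in the set → true
  structure height ≤ 37 ft: 111 ≤ 37 is false
  in historic district: yes → true
  lot area ≥ 6728 sq ft: 13922 ≥ 6728 is true
  fees paid in full: yes → true
  zoning ∈ {C1, C2, R2, R3}: R3 is in the set → true
  plans stamped by licensed engineer: no → false
  structure height ≥ 38 ft: 111 ≥ 38 is true
  structure height > 18 ft: 111 > 18 is true
  lot area > 72465 sq ft: 13922 > 72465 is false
  zoning ∈ {C2, R1, R2, R3}: R3 is in the set → true
  NOT fees paid in full: yes → false
Combine:
[1.1] NOT false = true
[1.2] NOT true = false
[1] true OR false = true
[2.3] NOT true = false
[2] true OR false OR false = true
[3.1] NOT true = false
[3] false OR true = true
[4] false OR true = true
[5.2] NOT true = false
[5.3] NOT true = false
[5] true OR false OR false = true
[6.1] NOT false = true
[6.2] NOT true = false
[6] true OR false OR true = true
[7.1] NOT false = true
[7] true OR true OR false = true
[root] true AND true AND true AND true AND true AND true AND true = true
Overall: true → issued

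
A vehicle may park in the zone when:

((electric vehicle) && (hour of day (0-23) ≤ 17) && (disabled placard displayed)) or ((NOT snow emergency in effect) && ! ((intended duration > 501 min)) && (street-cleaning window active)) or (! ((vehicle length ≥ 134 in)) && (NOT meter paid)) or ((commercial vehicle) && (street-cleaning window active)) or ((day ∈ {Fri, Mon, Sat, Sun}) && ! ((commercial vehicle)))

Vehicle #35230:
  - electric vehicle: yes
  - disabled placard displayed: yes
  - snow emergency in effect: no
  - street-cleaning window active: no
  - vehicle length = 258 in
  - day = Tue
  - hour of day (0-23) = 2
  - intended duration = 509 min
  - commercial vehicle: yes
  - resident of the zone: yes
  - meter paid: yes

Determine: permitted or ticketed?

Atomic conditions:
  electric vehicle: yes → true
  hour of day (0-23) ≤ 17: 2 ≤ 17 is true
  disabled placard displayed: yes → true
  NOT snow emergency in effect: no → true
  intended duration > 501 min: 509 > 501 is true
  street-cleaning window active: no → false
  vehicle length ≥ 134 in: 258 ≥ 134 is true
  NOT meter paid: yes → false
  commercial vehicle: yes → true
  day ∈ {Fri, Mon, Sat, Sun}: Tue is not in the set → false
Combine:
[1] true AND true AND true = true
[2.2] NOT true = false
[2] true AND false AND false = false
[3.1] NOT true = false
[3] false AND false = false
[4] true AND false = false
[5.2] NOT true = false
[5] false AND false = false
[root] true OR false OR false OR false OR false = true
Overall: true → permitted

Permitted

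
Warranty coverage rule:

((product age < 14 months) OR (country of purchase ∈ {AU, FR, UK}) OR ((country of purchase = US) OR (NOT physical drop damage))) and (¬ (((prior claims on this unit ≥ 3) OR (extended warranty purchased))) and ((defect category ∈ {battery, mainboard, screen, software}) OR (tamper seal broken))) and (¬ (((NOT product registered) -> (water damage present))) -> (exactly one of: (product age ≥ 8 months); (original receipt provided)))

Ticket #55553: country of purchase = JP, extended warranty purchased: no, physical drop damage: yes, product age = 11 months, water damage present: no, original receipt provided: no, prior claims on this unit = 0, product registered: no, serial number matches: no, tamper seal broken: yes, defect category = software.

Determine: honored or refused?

Atomic conditions:
  product age < 14 months: 11 < 14 is true
  country of purchase ∈ {AU, FR, UK}: JP is not in the set → false
  country of purchase = US: JP == US is false
  NOT physical drop damage: yes → false
  prior claims on this unit ≥ 3: 0 ≥ 3 is false
  extended warranty purchased: no → false
  defect category ∈ {battery, mainboard, screen, software}: software is in the set → true
  tamper seal broken: yes → true
  NOT product registered: no → true
  water damage present: no → false
  product age ≥ 8 months: 11 ≥ 8 is true
  original receipt provided: no → false
Combine:
[1.3] false OR false = false
[1] true OR false OR false = true
[2.1.1] false OR false = false
[2.1] NOT false = true
[2.2] true OR true = true
[2] true AND true = true
[3.1.1] true → false = false
[3.1] NOT false = true
[3.2] exactly-one(true, false) = true
[3] true → true = true
[root] true AND true AND true = true
Overall: true → honored

Honored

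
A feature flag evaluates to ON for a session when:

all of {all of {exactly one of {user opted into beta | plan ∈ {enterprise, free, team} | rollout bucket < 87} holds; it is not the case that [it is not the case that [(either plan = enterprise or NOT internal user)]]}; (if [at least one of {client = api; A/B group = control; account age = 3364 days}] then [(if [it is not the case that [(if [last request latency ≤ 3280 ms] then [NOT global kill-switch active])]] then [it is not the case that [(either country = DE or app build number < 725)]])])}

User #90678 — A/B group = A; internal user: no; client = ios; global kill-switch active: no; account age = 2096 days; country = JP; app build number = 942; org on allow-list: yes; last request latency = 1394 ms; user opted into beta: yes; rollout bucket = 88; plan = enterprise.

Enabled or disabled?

Disabled

Atomic conditions:
  user opted into beta: yes → true
  plan ∈ {enterprise, free, team}: enterprise is in the set → true
  rollout bucket < 87: 88 < 87 is false
  plan = enterprise: enterprise == enterprise is true
  NOT internal user: no → true
  client = api: ios == api is false
  A/B group = control: A == control is false
  account age = 3364 days: 2096 == 3364 is false
  last request latency ≤ 3280 ms: 1394 ≤ 3280 is true
  NOT global kill-switch active: no → true
  country = DE: JP == DE is false
  app build number < 725: 942 < 725 is false
Combine:
[1.1] exactly-one(true, true, false) = false
[1.2.1.1] true OR true = true
[1.2.1] NOT true = false
[1.2] NOT false = true
[1] false AND true = false
[2.1] false OR false OR false = false
[2.2.1.1] true → true = true
[2.2.1] NOT true = false
[2.2.2.1] false OR false = false
[2.2.2] NOT false = true
[2.2] false → true (antecedent false ⇒ implication holds) = true
[2] false → true (antecedent false ⇒ implication holds) = true
[root] false AND true = false
Overall: false → disabled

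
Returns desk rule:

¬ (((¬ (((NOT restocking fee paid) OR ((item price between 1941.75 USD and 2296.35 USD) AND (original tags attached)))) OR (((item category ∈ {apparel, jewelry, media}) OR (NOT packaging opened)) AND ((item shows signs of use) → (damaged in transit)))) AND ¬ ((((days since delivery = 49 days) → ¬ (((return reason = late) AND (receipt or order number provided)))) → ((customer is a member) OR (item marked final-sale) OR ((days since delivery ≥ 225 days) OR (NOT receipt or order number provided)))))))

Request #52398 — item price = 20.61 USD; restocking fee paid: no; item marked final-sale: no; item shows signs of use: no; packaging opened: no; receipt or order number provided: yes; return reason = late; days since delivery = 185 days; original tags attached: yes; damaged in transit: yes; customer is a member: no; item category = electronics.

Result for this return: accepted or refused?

Atomic conditions:
  NOT restocking fee paid: no → true
  item price between 1941.75 USD and 2296.35 USD: 20.61 in [1941.75, 2296.35] is false
  original tags attached: yes → true
  item category ∈ {apparel, jewelry, media}: electronics is not in the set → false
  NOT packaging opened: no → true
  item shows signs of use: no → false
  damaged in transit: yes → true
  days since delivery = 49 days: 185 == 49 is false
  return reason = late: late == late is true
  receipt or order number provided: yes → true
  customer is a member: no → false
  item marked final-sale: no → false
  days since delivery ≥ 225 days: 185 ≥ 225 is false
  NOT receipt or order number provided: yes → false
Combine:
[1.1.1.1.2] false AND true = false
[1.1.1.1] true OR false = true
[1.1.1] NOT true = false
[1.1.2.1] false OR true = true
[1.1.2.2] false → true (antecedent false ⇒ implication holds) = true
[1.1.2] true AND true = true
[1.1] false OR true = true
[1.2.1.1.2.1] true AND true = true
[1.2.1.1.2] NOT true = false
[1.2.1.1] false → false (antecedent false ⇒ implication holds) = true
[1.2.1.2.3] false OR false = false
[1.2.1.2] false OR false OR false = false
[1.2.1] true → false = false
[1.2] NOT false = true
[1] true AND true = true
[root] NOT true = false
Overall: false → refused

Refused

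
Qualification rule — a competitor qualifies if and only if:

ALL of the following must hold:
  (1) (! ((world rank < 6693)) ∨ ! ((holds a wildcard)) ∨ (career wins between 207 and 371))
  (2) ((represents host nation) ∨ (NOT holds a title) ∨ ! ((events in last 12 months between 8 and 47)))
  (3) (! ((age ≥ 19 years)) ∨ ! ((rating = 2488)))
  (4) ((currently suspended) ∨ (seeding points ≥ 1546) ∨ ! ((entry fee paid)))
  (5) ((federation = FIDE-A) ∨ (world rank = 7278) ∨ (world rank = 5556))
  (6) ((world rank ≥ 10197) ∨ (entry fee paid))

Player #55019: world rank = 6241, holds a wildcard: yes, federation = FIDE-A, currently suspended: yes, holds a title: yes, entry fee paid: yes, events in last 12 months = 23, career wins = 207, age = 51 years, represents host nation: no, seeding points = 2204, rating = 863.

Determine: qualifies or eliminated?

Atomic conditions:
  world rank < 6693: 6241 < 6693 is true
  holds a wildcard: yes → true
  career wins between 207 and 371: 207 in [207, 371] is true
  represents host nation: no → false
  NOT holds a title: yes → false
  events in last 12 months between 8 and 47: 23 in [8, 47] is true
  age ≥ 19 years: 51 ≥ 19 is true
  rating = 2488: 863 == 2488 is false
  currently suspended: yes → true
  seeding points ≥ 1546: 2204 ≥ 1546 is true
  entry fee paid: yes → true
  federation = FIDE-A: FIDE-A == FIDE-A is true
  world rank = 7278: 6241 == 7278 is false
  world rank = 5556: 6241 == 5556 is false
  world rank ≥ 10197: 6241 ≥ 10197 is false
Combine:
[1.1] NOT true = false
[1.2] NOT true = false
[1] false OR false OR true = true
[2.3] NOT true = false
[2] false OR false OR false = false
[3.1] NOT true = false
[3.2] NOT false = true
[3] false OR true = true
[4.3] NOT true = false
[4] true OR true OR false = true
[5] true OR false OR false = true
[6] false OR true = true
[root] true AND false AND true AND true AND true AND true = false
Overall: false → eliminated

Eliminated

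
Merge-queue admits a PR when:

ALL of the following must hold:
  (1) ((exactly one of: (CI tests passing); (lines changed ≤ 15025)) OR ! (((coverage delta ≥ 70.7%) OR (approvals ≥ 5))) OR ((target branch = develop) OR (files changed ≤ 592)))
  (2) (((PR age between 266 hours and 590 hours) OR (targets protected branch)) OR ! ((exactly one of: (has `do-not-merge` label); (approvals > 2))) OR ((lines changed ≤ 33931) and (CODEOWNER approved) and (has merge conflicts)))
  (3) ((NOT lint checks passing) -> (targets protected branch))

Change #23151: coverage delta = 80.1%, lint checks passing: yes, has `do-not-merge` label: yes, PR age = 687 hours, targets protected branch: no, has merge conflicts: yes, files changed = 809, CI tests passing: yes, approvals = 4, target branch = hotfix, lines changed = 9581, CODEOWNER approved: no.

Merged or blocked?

Atomic conditions:
  CI tests passing: yes → true
  lines changed ≤ 15025: 9581 ≤ 15025 is true
  coverage delta ≥ 70.7%: 80.1 ≥ 70.7 is true
  approvals ≥ 5: 4 ≥ 5 is false
  target branch = develop: hotfix == develop is false
  files changed ≤ 592: 809 ≤ 592 is false
  PR age between 266 hours and 590 hours: 687 in [266, 590] is false
  targets protected branch: no → false
  has `do-not-merge` label: yes → true
  approvals > 2: 4 > 2 is true
  lines changed ≤ 33931: 9581 ≤ 33931 is true
  CODEOWNER approved: no → false
  has merge conflicts: yes → true
  NOT lint checks passing: yes → false
Combine:
[1.1] exactly-one(true, true) = false
[1.2.1] true OR false = true
[1.2] NOT true = false
[1.3] false OR false = false
[1] false OR false OR false = false
[2.1] false OR false = false
[2.2.1] exactly-one(true, true) = false
[2.2] NOT false = true
[2.3] true AND false AND true = false
[2] false OR true OR false = true
[3] false → false (antecedent false ⇒ implication holds) = true
[root] false AND true AND true = false
Overall: false → blocked

Blocked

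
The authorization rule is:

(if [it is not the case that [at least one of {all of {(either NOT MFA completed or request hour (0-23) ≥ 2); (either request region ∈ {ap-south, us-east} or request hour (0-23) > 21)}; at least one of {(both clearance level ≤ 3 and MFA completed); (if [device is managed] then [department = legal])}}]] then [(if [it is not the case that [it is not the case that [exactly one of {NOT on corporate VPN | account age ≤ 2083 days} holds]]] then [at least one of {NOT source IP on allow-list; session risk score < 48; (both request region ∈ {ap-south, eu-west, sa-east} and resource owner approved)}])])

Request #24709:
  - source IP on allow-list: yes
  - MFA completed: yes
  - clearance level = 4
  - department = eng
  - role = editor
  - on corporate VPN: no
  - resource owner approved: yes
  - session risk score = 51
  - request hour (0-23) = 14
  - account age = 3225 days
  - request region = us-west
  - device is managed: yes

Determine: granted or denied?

Denied

Atomic conditions:
  NOT MFA completed: yes → false
  request hour (0-23) ≥ 2: 14 ≥ 2 is true
  request region ∈ {ap-south, us-east}: us-west is not in the set → false
  request hour (0-23) > 21: 14 > 21 is false
  clearance level ≤ 3: 4 ≤ 3 is false
  MFA completed: yes → true
  device is managed: yes → true
  department = legal: eng == legal is false
  NOT on corporate VPN: no → true
  account age ≤ 2083 days: 3225 ≤ 2083 is false
  NOT source IP on allow-list: yes → false
  session risk score < 48: 51 < 48 is false
  request region ∈ {ap-south, eu-west, sa-east}: us-west is not in the set → false
  resource owner approved: yes → true
Combine:
[1.1.1.1] false OR true = true
[1.1.1.2] false OR false = false
[1.1.1] true AND false = false
[1.1.2.1] false AND true = false
[1.1.2.2] true → false = false
[1.1.2] false OR false = false
[1.1] false OR false = false
[1] NOT false = true
[2.1.1.1] exactly-one(true, false) = true
[2.1.1] NOT true = false
[2.1] NOT false = true
[2.2.3] false AND true = false
[2.2] false OR false OR false = false
[2] true → false = false
[root] true → false = false
Overall: false → denied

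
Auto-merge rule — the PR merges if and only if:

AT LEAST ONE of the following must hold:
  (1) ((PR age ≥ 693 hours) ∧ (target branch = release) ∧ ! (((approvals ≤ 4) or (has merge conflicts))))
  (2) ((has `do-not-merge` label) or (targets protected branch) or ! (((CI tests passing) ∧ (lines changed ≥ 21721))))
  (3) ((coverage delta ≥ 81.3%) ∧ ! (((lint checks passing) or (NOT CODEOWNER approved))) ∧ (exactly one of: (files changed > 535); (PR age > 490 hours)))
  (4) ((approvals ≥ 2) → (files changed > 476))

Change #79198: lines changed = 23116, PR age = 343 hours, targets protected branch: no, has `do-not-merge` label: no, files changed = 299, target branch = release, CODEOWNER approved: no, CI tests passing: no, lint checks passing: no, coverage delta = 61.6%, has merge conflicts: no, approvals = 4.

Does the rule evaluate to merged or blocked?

Atomic conditions:
  PR age ≥ 693 hours: 343 ≥ 693 is false
  target branch = release: release == release is true
  approvals ≤ 4: 4 ≤ 4 is true
  has merge conflicts: no → false
  has `do-not-merge` label: no → false
  targets protected branch: no → false
  CI tests passing: no → false
  lines changed ≥ 21721: 23116 ≥ 21721 is true
  coverage delta ≥ 81.3%: 61.6 ≥ 81.3 is false
  lint checks passing: no → false
  NOT CODEOWNER approved: no → true
  files changed > 535: 299 > 535 is false
  PR age > 490 hours: 343 > 490 is false
  approvals ≥ 2: 4 ≥ 2 is true
  files changed > 476: 299 > 476 is false
Combine:
[1.3.1] true OR false = true
[1.3] NOT true = false
[1] false AND true AND false = false
[2.3.1] false AND true = false
[2.3] NOT false = true
[2] false OR false OR true = true
[3.2.1] false OR true = true
[3.2] NOT true = false
[3.3] exactly-one(false, false) = false
[3] false AND false AND false = false
[4] true → false = false
[root] false OR true OR false OR false = true
Overall: true → merged

Merged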